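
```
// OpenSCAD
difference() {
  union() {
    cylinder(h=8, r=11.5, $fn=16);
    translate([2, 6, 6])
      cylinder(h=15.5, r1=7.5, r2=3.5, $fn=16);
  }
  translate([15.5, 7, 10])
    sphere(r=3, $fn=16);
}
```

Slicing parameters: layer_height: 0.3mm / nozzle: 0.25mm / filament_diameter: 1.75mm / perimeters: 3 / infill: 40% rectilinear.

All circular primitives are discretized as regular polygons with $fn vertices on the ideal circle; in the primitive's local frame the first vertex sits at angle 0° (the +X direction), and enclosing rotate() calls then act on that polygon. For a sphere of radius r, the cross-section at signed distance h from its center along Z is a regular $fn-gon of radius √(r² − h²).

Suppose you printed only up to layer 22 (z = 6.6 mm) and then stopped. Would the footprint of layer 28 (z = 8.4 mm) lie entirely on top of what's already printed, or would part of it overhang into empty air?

Compare the two slices. At z = 6.6: the r=11.5 cylinder contributes a regular 16-gon of circumradius 11.5 (area = (16/2)·11.500²·sin(360°/16) = 404.88 mm²); the cone at (2, 6) (r1=7.5→r2=3.5) has section circumradius 7.345 here — a regular 16-gon (area = (16/2)·7.345²·sin(360°/16) = 165.17 mm²); Taking the union: the regions partially overlap — summed areas 570.05 mm² minus the doubly-counted overlap 142.61 mm² gives 427.44 mm² — area = 427.44 mm²; the sphere at (15.5, 7) is not intersected at this z (|z−center|=3.400 > r=3); After the difference (first − rest): none of the subtracted shapes is present at this height, so that combined region is unchanged — area = 427.44 mm². At z = 8.4: the cylinder is absent (z outside [0, 8]); the cone at (2, 6): at t=0.155 of its height the radius interpolates to r₁+(r₂−r₁)t = 6.881, giving a regular 16-gon of that circumradius (area = (16/2)·6.881²·sin(360°/16) = 144.94 mm²); Taking the union: only the cone at (2, 6) is present, so the union is just that shape — area = 144.94 mm²; the r=3 sphere at (15.5, 7) contributes a regular 16-gon of circumradius √(3²−1.6²) = 2.538 (area = (16/2)·2.538²·sin(360°/16) = 19.72 mm²); Taking the first minus the rest: starting from the result so far (144.94 mm²), the r=3 sphere at (15.5, 7) misses the remaining region (no effect) — area = 144.94 mm². Checking containment: the cross-section at z = 8.4 is a subset of the cross-section at z = 6.6.

entirely on top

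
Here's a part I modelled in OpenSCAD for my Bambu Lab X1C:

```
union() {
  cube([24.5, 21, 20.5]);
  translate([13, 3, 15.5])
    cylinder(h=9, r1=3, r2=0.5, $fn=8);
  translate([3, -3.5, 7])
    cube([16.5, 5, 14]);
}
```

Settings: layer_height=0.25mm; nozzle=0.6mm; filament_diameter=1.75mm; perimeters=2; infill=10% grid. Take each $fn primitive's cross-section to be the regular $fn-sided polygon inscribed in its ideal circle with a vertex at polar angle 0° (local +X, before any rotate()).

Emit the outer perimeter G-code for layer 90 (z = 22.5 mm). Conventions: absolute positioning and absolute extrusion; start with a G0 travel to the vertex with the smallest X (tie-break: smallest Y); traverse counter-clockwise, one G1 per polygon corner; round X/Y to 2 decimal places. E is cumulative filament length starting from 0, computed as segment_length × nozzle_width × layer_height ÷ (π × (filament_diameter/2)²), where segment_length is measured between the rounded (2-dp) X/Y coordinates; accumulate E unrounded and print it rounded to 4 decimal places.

At z = 22.5 mm: the cube is not intersected at this z (z outside [0, 20.5]); the cone at (13, 3) contributes a regular 8-gon of circumradius 1.056 (interpolated between r1=3 and r2=0.5 at t=0.778); the cube at (3, -3.5) is not intersected at this z (z outside [7, 21]); Combining (union): only the cone at (13, 3) is present, so the union is just that shape — 1 connected region. The outline is a single polygon with 8 vertices. Extrusion per mm of travel: 0.6 × 0.25 / (π × 0.875²) = 0.062363. Accumulating E over each segment gives final E = 0.4049.

G0 X11.94 Y3.00 Z22.50
G1 X12.25 Y2.25 E0.0506
G1 X13.00 Y1.94 E0.1012
G1 X13.75 Y2.25 E0.1518
G1 X14.06 Y3.00 E0.2024
G1 X13.75 Y3.75 E0.2530
G1 X13.00 Y4.06 E0.3037
G1 X12.25 Y3.75 E0.3543
G1 X11.94 Y3.00 E0.4049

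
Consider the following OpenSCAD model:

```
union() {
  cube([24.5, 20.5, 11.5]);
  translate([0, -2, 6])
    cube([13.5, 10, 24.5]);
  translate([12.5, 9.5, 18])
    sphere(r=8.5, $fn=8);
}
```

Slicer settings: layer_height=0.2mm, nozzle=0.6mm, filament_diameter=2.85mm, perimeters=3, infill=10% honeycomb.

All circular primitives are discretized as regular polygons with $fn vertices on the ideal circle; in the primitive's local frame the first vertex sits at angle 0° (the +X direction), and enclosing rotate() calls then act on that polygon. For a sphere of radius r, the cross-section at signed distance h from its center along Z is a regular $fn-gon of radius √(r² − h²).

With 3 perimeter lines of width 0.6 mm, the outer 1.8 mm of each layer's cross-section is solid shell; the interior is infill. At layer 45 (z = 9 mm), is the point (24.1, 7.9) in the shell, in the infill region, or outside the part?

At z = 9 mm: the cube is present — its section is the full 24.5×20.5 rectangle; the 13.5×10 cube at (0, -2) contributes its full rectangle; the sphere at (12.5, 9.5) does not reach this height (|z−center|=9.000 > r=8.5); Taking the union: the regions partially overlap (shared area 108.00 mm²), so overlapping operands fuse into one piece — 1 connected region. Overall, the cross-section is a single solid region. The nearest boundary edge runs (24.50, 20.50)→(24.50, 0.00); distance from the point to it = 0.40 mm. The point is inside the cross-section, 0.40 mm from the nearest boundary — within the 1.8 mm shell band (3 × 0.6).

shell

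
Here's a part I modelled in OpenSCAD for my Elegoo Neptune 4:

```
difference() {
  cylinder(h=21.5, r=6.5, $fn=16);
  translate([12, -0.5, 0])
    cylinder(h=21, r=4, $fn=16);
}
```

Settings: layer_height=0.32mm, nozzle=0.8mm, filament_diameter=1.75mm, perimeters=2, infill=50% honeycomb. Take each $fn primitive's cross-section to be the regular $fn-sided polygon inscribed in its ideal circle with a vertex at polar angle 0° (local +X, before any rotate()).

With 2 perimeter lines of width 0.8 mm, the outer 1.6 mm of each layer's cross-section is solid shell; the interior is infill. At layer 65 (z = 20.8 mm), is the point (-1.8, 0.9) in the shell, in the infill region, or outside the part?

infill

At z = 20.8 mm: the r=6.5 cylinder gives a regular 16-gon of circumradius 6.5 (constant along its height); the cylinder at (12, -0.5): section is a regular 16-gon, circumradius r=4; After the difference (first − rest): starting from the r=6.5 cylinder, the r=4 cylinder at (12, -0.5) misses the remaining region (no effect) — 1 connected region. Overall, the cross-section is a single solid region. The nearest boundary edge runs (-6.01, 2.49)→(-4.60, 4.60); distance from the point to it = 4.38 mm. The point is inside the cross-section and 4.38 mm from the nearest boundary — more than the 1.6 mm shell width (2 × 0.8), so it's in the infill interior.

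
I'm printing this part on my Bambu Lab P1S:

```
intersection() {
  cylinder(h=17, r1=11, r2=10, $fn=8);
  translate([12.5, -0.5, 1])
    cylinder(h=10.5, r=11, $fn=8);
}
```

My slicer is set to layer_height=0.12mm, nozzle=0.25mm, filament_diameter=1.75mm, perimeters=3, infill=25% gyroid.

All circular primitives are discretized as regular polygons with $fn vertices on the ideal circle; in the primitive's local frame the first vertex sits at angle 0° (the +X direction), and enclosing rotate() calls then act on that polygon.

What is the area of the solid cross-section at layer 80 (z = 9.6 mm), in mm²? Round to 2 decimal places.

At z = 9.6 mm: the cone: at t=0.565 of its height the radius interpolates to r₁+(r₂−r₁)t = 10.435, giving a regular 8-gon of that circumradius (area = (8/2)·10.435²·sin(360°/8) = 308.00 mm²); the r=11 cylinder at (12.5, -0.5) contributes a regular 8-gon of circumradius 11 (area = (8/2)·11.000²·sin(360°/8) = 342.24 mm²); Keeping only the common overlap: the r=11 cylinder at (12.5, -0.5) partially overlaps the cone; clipping to the common part keeps 88.85 mm² — area = 88.85 mm². Overall, the cross-section is a single solid region. Net area = 88.85 mm².

88.85 mm²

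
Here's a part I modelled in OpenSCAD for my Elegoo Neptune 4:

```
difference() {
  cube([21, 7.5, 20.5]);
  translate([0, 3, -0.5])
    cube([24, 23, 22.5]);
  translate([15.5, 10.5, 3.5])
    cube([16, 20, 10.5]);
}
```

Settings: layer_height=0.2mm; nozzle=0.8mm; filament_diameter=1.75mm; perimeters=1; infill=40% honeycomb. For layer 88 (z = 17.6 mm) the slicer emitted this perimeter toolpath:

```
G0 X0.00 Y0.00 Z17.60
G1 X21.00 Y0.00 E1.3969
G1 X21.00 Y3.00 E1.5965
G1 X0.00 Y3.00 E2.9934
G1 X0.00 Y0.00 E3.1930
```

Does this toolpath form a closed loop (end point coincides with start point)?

Start point (G0): (0.00, 0.00). End point (last G1): the path returns to the start — closed.

yes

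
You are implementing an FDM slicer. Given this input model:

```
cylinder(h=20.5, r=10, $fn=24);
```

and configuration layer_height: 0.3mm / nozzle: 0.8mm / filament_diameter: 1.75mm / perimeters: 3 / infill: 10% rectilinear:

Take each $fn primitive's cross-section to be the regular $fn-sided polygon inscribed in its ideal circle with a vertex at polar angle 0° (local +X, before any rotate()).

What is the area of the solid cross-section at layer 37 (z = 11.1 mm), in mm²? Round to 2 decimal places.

At z = 11.1 mm: the cylinder: section is a regular 24-gon, circumradius r=10 (area = (24/2)·10.000²·sin(360°/24) = 310.58 mm²). Overall, the cross-section is a single solid region. Net area = 310.58 mm².

310.58 mm²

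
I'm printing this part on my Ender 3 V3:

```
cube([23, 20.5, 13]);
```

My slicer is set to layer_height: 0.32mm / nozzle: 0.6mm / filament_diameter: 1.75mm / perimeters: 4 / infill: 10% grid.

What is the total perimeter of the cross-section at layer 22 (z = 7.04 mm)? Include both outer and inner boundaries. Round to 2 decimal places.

87.00 mm

At z = 7.04 mm: the cube (footprint 23×20.5) is included at this height (perimeter 87.00 mm). Overall, the cross-section is a single solid region. Total boundary length (outer) = 87.00 mm.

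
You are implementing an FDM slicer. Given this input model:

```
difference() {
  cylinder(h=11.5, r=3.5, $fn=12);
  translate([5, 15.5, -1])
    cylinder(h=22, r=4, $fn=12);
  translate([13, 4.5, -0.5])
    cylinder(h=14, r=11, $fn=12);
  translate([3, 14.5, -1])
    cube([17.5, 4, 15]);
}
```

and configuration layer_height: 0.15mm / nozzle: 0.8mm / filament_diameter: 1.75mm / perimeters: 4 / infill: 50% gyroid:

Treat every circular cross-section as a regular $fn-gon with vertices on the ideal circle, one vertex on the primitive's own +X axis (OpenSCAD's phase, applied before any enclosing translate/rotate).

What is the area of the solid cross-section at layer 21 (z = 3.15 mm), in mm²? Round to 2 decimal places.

36.10 mm²

At z = 3.15 mm: the r=3.5 cylinder contributes a regular 12-gon of circumradius 3.5 (area = (12/2)·3.500²·sin(360°/12) = 36.75 mm²); the cylinder at (5, 15.5): section is a regular 12-gon, circumradius r=4 (area = (12/2)·4.000²·sin(360°/12) = 48.00 mm²); the r=11 cylinder at (13, 4.5) gives a regular 12-gon of circumradius 11 (constant along its height) (area = (12/2)·11.000²·sin(360°/12) = 363.00 mm²); the cube at (3, 14.5) is present — its section is the full 17.5×4 rectangle (area 70.00 mm²); After the difference (first − rest): starting from the r=3.5 cylinder (36.75 mm²), the r=4 cylinder at (5, 15.5) misses the remaining region (no effect); the r=11 cylinder at (13, 4.5) partially overlaps it — only the 0.65 mm² overlap (of its 363.00 mm²) is removed, clipping the outline; the 17.5×4 cube at (3, 14.5) misses the remaining region (no effect) — area = 36.10 mm². Overall, the cross-section is a single solid region. Net area = 36.10 mm².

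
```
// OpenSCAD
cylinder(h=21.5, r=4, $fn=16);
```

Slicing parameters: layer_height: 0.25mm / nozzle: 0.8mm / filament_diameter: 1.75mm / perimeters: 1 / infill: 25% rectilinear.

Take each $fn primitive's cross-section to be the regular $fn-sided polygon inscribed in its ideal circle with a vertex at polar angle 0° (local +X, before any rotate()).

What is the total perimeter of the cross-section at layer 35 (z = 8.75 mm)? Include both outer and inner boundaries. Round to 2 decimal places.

24.97 mm

At z = 8.75 mm: the r=4 cylinder gives a regular 16-gon of circumradius 4 (constant along its height) (perimeter = 2·16·4.000·sin(180°/16) = 24.97 mm). Overall, the cross-section is a single solid region. Total boundary length (outer) = 24.97 mm.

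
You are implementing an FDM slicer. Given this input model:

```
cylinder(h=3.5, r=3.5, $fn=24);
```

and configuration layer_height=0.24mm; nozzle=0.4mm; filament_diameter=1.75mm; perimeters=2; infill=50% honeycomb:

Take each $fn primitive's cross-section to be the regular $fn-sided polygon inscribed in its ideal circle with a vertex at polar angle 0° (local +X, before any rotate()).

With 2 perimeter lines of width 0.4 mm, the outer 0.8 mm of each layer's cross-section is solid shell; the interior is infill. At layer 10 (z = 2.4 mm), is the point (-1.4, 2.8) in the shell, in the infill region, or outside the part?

shell

At z = 2.4 mm: the r=3.5 cylinder contributes a regular 24-gon of circumradius 3.5. Overall, the cross-section is a single solid region. The nearest boundary edge runs (-0.91, 3.38)→(-1.75, 3.03); distance from the point to it = 0.35 mm. The point is inside the cross-section, 0.35 mm from the nearest boundary — within the 0.8 mm shell band (2 × 0.4).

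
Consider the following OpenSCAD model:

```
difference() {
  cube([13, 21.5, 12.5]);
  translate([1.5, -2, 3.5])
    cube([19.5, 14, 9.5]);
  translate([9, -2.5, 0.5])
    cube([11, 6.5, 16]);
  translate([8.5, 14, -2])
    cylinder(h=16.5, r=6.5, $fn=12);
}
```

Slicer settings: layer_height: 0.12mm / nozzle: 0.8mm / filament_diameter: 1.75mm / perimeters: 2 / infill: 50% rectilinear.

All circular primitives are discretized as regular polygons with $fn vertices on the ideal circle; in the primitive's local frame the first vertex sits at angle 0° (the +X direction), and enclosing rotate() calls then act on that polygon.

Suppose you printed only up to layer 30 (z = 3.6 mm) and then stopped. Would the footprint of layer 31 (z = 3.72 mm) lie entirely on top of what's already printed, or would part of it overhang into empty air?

entirely on top

Compare the two slices. At z = 3.6: the cube (footprint 13×21.5) is included at this height (area 279.50 mm²); the cube at (1.5, -2) (footprint 19.5×14) is included at this height (area 273.00 mm²); the cube at (9, -2.5) (footprint 11×6.5) is included at this height (area 71.50 mm²); the r=6.5 cylinder at (8.5, 14) contributes a regular 12-gon of circumradius 6.5 (area = (12/2)·6.500²·sin(360°/12) = 126.75 mm²); After the difference (first − rest): starting from the 13×21.5 cube (279.50 mm²), the 19.5×14 cube at (1.5, -2) partially overlaps it — only the 138.00 mm² overlap (of its 273.00 mm²) is removed, clipping the outline; the 11×6.5 cube at (9, -2.5) misses the remaining region (no effect); the r=6.5 cylinder at (8.5, 14) partially overlaps it — only the 79.12 mm² overlap (of its 126.75 mm²) is removed, clipping the outline — area = 62.38 mm². At z = 3.72: the cube (footprint 13×21.5) is included at this height (area 279.50 mm²); the cube at (1.5, -2) is present — its section is the full 19.5×14 rectangle (area 273.00 mm²); the cube at (9, -2.5) (footprint 11×6.5) is included at this height (area 71.50 mm²); the r=6.5 cylinder at (8.5, 14) gives a regular 12-gon of circumradius 6.5 (constant along its height) (area = (12/2)·6.500²·sin(360°/12) = 126.75 mm²); Taking the first minus the rest: starting from the 13×21.5 cube (279.50 mm²), the 19.5×14 cube at (1.5, -2) partially overlaps it — only the 138.00 mm² overlap (of its 273.00 mm²) is removed, clipping the outline; the 11×6.5 cube at (9, -2.5) misses the remaining region (no effect); the r=6.5 cylinder at (8.5, 14) partially overlaps it — only the 79.12 mm² overlap (of its 126.75 mm²) is removed, clipping the outline — area = 62.38 mm². Checking containment: the cross-section at z = 3.72 is a subset of the cross-section at z = 3.6.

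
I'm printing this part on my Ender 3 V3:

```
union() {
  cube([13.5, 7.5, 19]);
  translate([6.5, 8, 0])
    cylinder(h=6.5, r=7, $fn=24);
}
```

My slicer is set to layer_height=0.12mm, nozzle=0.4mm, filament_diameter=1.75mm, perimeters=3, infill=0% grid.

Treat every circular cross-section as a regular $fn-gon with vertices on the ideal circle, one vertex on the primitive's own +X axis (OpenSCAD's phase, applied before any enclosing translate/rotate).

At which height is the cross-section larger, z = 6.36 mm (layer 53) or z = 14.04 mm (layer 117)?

Layer 53 (z = 6.36): the cube (footprint 13.5×7.5) is included at this height (area 101.25 mm²); the r=7 cylinder at (6.5, 8) gives a regular 24-gon of circumradius 7 (constant along its height) (area = (24/2)·7.000²·sin(360°/24) = 152.19 mm²); Merging all regions: the regions partially overlap — summed areas 253.44 mm² minus the doubly-counted overlap 68.59 mm² gives 184.85 mm² — area = 184.85 mm². So its area = 184.85 mm². Layer 117 (z = 14.04): the cube (footprint 13.5×7.5) is included at this height (area 101.25 mm²); the cylinder at (6.5, 8) is not intersected at this z (z outside [0, 6.5]); Taking the union: only the 13.5×7.5 cube is present, so the union is just that shape — area = 101.25 mm². So its area = 101.25 mm². Layer 53 is larger (184.85 vs 101.25 mm²).

layer 53 (z = 6.36 mm)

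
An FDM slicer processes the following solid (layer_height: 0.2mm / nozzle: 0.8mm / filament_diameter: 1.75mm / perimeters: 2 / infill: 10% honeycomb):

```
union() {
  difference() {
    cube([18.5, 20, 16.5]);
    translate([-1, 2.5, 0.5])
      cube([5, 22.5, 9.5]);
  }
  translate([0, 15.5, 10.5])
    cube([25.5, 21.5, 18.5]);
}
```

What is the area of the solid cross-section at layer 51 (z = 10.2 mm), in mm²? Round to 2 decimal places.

At z = 10.2 mm: the cube (footprint 18.5×20) is included at this height (area 370.00 mm²); the cube at (-1, 2.5) does not reach this height (z outside [0.5, 10]); Taking the first minus the rest: none of the subtracted shapes is present at this height, so the 18.5×20 cube is unchanged — area = 370.00 mm²; the cube at (0, 15.5) is not intersected at this z (z outside [10.5, 29]); Merging all regions: only the result so far is present, so the union is just that shape — area = 370.00 mm². Overall, the cross-section is a single solid region. Net area = 370.00 mm².

370.00 mm²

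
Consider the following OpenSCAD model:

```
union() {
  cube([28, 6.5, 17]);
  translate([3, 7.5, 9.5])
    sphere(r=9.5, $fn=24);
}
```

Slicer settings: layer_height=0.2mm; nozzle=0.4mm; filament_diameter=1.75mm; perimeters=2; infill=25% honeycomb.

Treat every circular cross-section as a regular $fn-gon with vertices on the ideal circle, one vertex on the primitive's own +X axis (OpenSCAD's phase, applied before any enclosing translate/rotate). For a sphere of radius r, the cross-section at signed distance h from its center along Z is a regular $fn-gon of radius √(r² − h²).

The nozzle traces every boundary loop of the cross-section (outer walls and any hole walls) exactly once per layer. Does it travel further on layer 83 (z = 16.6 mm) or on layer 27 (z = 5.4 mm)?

Layer 83 (z = 16.6): the cube (footprint 28×6.5) is included at this height (perimeter 69.00 mm); the r=9.5 sphere at (3, 7.5) slices to a regular 24-gon of circumradius 6.312 (√(r²−h²) with h=7.1 from center) (perimeter = 2·24·6.312·sin(180°/24) = 39.55 mm); Taking the union: the regions partially overlap (shared area 39.77 mm²), so the edge portions inside another operand are dropped and the merged outline is re-measured after clipping — boundary = 82.83 mm. So its perimeter = 82.83 mm. Layer 27 (z = 5.4): the 28×6.5 cube contributes its full rectangle (perimeter 69.00 mm); the sphere at (3, 7.5): section is a regular 24-gon, circumradius = √(r²−h²) = √(9.5²−4.1²) = 8.570 (perimeter = 2·24·8.570·sin(180°/24) = 53.69 mm); Taking the union: the regions partially overlap (shared area 65.24 mm²), so the edge portions inside another operand are dropped and the merged outline is re-measured after clipping — boundary = 89.51 mm. So its perimeter = 89.51 mm. Layer 27 is larger (89.51 vs 82.83 mm).

layer 27 (z = 5.4 mm)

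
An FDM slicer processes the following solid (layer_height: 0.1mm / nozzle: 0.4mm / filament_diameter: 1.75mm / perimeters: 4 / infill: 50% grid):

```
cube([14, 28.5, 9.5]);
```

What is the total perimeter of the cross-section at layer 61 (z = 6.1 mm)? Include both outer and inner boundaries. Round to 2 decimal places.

85.00 mm

At z = 6.1 mm: the 14×28.5 cube contributes its full rectangle (perimeter 85.00 mm). Overall, the cross-section is a single solid region. Total boundary length (outer) = 85.00 mm.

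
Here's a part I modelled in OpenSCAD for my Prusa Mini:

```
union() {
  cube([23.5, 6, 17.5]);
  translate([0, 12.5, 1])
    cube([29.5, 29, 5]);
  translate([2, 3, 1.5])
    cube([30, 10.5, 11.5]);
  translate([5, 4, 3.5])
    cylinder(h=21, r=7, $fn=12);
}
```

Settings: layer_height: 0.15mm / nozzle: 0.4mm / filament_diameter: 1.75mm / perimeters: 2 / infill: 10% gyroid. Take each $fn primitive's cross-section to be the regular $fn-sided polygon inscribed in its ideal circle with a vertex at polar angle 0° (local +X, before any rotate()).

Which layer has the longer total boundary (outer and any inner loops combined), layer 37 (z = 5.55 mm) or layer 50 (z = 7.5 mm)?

Layer 37 (z = 5.55): the cube (footprint 23.5×6) is included at this height (perimeter 59.00 mm); the 29.5×29 cube at (0, 12.5) contributes its full rectangle (perimeter 117.00 mm); the 30×10.5 cube at (2, 3) contributes its full rectangle (perimeter 81.00 mm); the r=7 cylinder at (5, 4) contributes a regular 12-gon of circumradius 7 (perimeter = 2·12·7.000·sin(180°/12) = 43.48 mm); Merging all regions: the regions partially overlap (shared area 198.31 mm²), so the edge portions inside another operand are dropped and the merged outline is re-measured after clipping — boundary = 153.42 mm. So its perimeter = 153.42 mm. Layer 50 (z = 7.5): the cube is present — its section is the full 23.5×6 rectangle (perimeter 59.00 mm); the cube at (0, 12.5) does not reach this height (z outside [1, 6]); the cube at (2, 3) is present — its section is the full 30×10.5 rectangle (perimeter 81.00 mm); the r=7 cylinder at (5, 4) gives a regular 12-gon of circumradius 7 (constant along its height) (perimeter = 2·12·7.000·sin(180°/12) = 43.48 mm); Taking the union: the regions partially overlap (shared area 170.81 mm²), so the edge portions inside another operand are dropped and the merged outline is re-measured after clipping — boundary = 93.42 mm. So its perimeter = 93.42 mm. Layer 37 is larger (153.42 vs 93.42 mm).

layer 37 (z = 5.55 mm)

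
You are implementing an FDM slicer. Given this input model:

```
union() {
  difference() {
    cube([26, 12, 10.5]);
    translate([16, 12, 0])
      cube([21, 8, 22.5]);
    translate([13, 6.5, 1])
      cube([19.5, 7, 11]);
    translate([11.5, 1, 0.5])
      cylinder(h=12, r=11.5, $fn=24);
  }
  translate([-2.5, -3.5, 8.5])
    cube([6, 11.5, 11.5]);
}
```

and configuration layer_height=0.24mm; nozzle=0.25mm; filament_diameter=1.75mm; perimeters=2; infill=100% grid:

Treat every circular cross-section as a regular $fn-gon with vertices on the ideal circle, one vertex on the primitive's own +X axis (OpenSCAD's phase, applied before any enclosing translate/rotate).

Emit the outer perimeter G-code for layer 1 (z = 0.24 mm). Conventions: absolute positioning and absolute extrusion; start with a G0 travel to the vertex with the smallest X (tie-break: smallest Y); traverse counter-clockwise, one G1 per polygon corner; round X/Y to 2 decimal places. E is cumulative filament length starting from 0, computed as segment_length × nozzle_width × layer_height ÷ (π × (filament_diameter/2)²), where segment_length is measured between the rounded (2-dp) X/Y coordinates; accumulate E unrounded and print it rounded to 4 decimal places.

G0 X0.00 Y0.00 Z0.24
G1 X26.00 Y0.00 E0.6486
G1 X26.00 Y12.00 E0.9479
G1 X0.00 Y12.00 E1.5965
G1 X0.00 Y0.00 E1.8958

At z = 0.24 mm: the 26×12 cube contributes its full rectangle; the cube at (16, 12) (footprint 21×8) is included at this height; the cube at (13, 6.5) does not reach this height (z outside [1, 12]); the cylinder at (11.5, 1) does not reach this height (z outside [0.5, 12.5]); Subtracting the remaining from the first: starting from the 26×12 cube, the 21×8 cube at (16, 12) misses the remaining region (no effect) — 1 connected region; the cube at (-2.5, -3.5) does not reach this height (z outside [8.5, 20]); Combining (union): only the result so far is present, so the union is just that shape — 1 connected region. The outline is a single polygon with 4 vertices. Extrusion per mm of travel: 0.25 × 0.24 / (π × 0.875²) = 0.024945. Accumulating E over each segment gives final E = 1.8958.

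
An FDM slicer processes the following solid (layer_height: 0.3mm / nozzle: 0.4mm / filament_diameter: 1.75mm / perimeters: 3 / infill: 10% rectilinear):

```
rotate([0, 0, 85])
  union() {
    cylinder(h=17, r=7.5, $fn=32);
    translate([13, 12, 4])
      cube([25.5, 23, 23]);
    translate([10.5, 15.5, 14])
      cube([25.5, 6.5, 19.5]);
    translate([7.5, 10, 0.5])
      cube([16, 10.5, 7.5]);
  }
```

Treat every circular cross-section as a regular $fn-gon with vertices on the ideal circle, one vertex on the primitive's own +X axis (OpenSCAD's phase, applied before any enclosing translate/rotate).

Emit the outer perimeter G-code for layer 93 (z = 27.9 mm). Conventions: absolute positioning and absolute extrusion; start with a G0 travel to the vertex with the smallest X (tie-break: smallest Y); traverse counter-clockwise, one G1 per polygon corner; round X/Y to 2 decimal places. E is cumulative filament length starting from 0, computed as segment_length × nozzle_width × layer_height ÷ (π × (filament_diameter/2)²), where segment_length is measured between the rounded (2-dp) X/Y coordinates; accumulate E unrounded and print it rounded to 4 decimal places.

At z = 27.9 mm: the cylinder is not intersected at this z (z outside [0, 17]); the cube at (13, 12) is not intersected at this z (z outside [4, 27]); the 25.5×6.5 cube at (10.5, 15.5) contributes its full rectangle; the cube at (7.5, 10) is absent (z outside [0.5, 8]); Merging all regions: only the 25.5×6.5 cube at (10.5, 15.5) is present, so the union is just that shape — 1 connected region; (rotated 85° about Z; rotation is an isometry so areas/perimeters/island counts are preserved). The outline is a single polygon with 4 vertices. Extrusion per mm of travel: 0.4 × 0.3 / (π × 0.875²) = 0.049890. Accumulating E over each segment gives final E = 3.1927.

G0 X-21.00 Y12.38 Z27.90
G1 X-14.53 Y11.81 E0.3240
G1 X-12.30 Y37.21 E1.5961
G1 X-18.78 Y37.78 E1.9207
G1 X-21.00 Y12.38 E3.1927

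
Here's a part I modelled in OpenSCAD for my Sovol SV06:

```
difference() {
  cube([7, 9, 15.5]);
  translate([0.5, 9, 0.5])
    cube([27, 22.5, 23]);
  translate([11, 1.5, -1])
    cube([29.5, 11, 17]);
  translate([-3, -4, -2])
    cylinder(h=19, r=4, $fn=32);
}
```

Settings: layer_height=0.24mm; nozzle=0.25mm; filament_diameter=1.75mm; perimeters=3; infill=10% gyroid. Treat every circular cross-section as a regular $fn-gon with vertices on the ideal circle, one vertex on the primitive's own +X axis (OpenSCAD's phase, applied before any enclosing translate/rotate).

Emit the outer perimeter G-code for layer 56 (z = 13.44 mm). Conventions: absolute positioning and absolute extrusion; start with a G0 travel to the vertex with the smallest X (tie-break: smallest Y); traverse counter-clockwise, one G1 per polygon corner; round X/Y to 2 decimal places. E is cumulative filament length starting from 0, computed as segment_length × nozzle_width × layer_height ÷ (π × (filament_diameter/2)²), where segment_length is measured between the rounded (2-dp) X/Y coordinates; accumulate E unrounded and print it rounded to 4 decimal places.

At z = 13.44 mm: the cube is present — its section is the full 7×9 rectangle; the 27×22.5 cube at (0.5, 9) contributes its full rectangle; the 29.5×11 cube at (11, 1.5) contributes its full rectangle; the r=4 cylinder at (-3, -4) contributes a regular 32-gon of circumradius 4; Taking the first minus the rest: starting from the 7×9 cube, the 27×22.5 cube at (0.5, 9) misses the remaining region (no effect); the 29.5×11 cube at (11, 1.5) misses the remaining region (no effect); the r=4 cylinder at (-3, -4) misses the remaining region (no effect) — 1 connected region. The outline is a single polygon with 4 vertices. Extrusion per mm of travel: 0.25 × 0.24 / (π × 0.875²) = 0.024945. Accumulating E over each segment gives final E = 0.7982.

G0 X0.00 Y0.00 Z13.44
G1 X7.00 Y0.00 E0.1746
G1 X7.00 Y9.00 E0.3991
G1 X0.00 Y9.00 E0.5737
G1 X0.00 Y0.00 E0.7982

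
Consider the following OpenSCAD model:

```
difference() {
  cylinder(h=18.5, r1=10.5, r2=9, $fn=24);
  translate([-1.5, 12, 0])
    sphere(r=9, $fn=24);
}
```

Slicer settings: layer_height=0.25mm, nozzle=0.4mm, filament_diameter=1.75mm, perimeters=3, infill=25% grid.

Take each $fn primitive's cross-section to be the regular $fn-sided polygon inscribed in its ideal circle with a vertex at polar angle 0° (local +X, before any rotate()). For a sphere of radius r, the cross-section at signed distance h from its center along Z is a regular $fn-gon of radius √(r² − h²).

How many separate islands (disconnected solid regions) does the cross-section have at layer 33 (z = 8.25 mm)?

1

At z = 8.25 mm: the cone contributes a regular 24-gon of circumradius 9.831 (interpolated between r1=10.5 and r2=9 at t=0.446); the r=9 sphere at (-1.5, 12) slices to a regular 24-gon of circumradius 3.597 (√(r²−h²) with h=8.25 from center); Taking the first minus the rest: starting from the cone, the r=9 sphere at (-1.5, 12) partially overlaps it — only the 4.18 mm² overlap (of its 40.18 mm²) is removed, clipping the outline — 1 connected region. Overall, the cross-section is a single solid region. Island count = 1.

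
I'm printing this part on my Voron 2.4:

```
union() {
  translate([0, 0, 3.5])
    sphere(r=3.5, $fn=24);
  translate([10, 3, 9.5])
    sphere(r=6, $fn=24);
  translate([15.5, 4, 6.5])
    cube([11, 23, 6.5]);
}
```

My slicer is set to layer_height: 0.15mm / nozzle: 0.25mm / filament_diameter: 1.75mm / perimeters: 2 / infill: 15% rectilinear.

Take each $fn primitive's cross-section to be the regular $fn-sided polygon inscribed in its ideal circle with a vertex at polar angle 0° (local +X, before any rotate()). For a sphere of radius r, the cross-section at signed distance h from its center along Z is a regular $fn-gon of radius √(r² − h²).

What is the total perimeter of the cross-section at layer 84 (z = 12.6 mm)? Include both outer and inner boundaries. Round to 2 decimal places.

At z = 12.6 mm: the sphere is not intersected at this z (|z−center|=9.100 > r=3.5); the r=6 sphere at (10, 3) contributes a regular 24-gon of circumradius √(6²−3.1²) = 5.137 (perimeter = 2·24·5.137·sin(180°/24) = 32.19 mm); the cube at (15.5, 4) (footprint 11×23) is included at this height (perimeter 68.00 mm); Taking the union: the 2 present regions are separate (no shared area or edge), so areas and boundary lengths simply add and each stays a separate island — boundary = 100.19 mm. Overall, the cross-section has 2 separate islands. Total boundary length (outer) = 100.19 mm.

100.19 mm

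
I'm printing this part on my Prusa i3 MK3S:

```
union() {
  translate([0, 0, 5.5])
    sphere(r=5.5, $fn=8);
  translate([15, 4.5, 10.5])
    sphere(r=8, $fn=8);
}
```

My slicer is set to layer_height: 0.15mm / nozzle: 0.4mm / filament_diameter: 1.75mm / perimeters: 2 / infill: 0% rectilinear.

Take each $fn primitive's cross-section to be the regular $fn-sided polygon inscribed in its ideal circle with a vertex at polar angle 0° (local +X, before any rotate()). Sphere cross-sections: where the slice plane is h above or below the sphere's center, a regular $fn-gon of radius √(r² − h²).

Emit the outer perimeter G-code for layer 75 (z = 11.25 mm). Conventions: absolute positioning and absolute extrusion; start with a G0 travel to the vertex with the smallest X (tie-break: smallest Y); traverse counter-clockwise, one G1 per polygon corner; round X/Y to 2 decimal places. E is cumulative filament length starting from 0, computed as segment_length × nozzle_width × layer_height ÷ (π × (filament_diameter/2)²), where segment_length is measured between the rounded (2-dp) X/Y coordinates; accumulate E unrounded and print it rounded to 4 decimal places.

G0 X7.04 Y4.50 Z11.25
G1 X9.37 Y-1.13 E0.1520
G1 X15.00 Y-3.46 E0.3040
G1 X20.63 Y-1.13 E0.4560
G1 X22.96 Y4.50 E0.6080
G1 X20.63 Y10.13 E0.7600
G1 X15.00 Y12.46 E0.9120
G1 X9.37 Y10.13 E1.0640
G1 X7.04 Y4.50 E1.2159

At z = 11.25 mm: the sphere is not intersected at this z (|z−center|=5.750 > r=5.5); the sphere at (15, 4.5): section is a regular 8-gon, circumradius = √(r²−h²) = √(8²−0.75²) = 7.965; Combining (union): only the r=8 sphere at (15, 4.5) is present, so the union is just that shape — 1 connected region. The outline is a single polygon with 8 vertices. Extrusion per mm of travel: 0.4 × 0.15 / (π × 0.875²) = 0.024945. Accumulating E over each segment gives final E = 1.2159.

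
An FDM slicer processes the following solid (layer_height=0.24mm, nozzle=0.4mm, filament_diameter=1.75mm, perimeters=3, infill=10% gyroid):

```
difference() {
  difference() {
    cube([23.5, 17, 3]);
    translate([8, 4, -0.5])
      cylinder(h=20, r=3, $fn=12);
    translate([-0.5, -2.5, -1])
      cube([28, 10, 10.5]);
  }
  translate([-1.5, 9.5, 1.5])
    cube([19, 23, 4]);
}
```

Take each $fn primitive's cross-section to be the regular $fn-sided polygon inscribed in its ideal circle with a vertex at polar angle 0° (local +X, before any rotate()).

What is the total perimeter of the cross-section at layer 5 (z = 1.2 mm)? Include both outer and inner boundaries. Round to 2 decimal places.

66.00 mm

At z = 1.2 mm: the cube (footprint 23.5×17) is included at this height (perimeter 81.00 mm); the r=3 cylinder at (8, 4) gives a regular 12-gon of circumradius 3 (constant along its height) (perimeter = 2·12·3.000·sin(180°/12) = 18.63 mm); the cube at (-0.5, -2.5) is present — its section is the full 28×10 rectangle (perimeter 76.00 mm); Taking the first minus the rest: starting from the 23.5×17 cube, the r=3 cylinder at (8, 4) lies wholly inside it (removes its full 27.00 mm² and its 18.63 mm outline becomes a hole wall); the 28×10 cube at (-0.5, -2.5) partially overlaps it — only the 149.25 mm² overlap (of its 280.00 mm²) is removed, clipping the outline — boundary = 66.00 mm; the cube at (-1.5, 9.5) does not reach this height (z outside [1.5, 5.5]); Taking the first minus the rest: none of the subtracted shapes is present at this height, so that combined region is unchanged — boundary = 66.00 mm. Overall, the cross-section is a single solid region. Total boundary length (outer) = 66.00 mm.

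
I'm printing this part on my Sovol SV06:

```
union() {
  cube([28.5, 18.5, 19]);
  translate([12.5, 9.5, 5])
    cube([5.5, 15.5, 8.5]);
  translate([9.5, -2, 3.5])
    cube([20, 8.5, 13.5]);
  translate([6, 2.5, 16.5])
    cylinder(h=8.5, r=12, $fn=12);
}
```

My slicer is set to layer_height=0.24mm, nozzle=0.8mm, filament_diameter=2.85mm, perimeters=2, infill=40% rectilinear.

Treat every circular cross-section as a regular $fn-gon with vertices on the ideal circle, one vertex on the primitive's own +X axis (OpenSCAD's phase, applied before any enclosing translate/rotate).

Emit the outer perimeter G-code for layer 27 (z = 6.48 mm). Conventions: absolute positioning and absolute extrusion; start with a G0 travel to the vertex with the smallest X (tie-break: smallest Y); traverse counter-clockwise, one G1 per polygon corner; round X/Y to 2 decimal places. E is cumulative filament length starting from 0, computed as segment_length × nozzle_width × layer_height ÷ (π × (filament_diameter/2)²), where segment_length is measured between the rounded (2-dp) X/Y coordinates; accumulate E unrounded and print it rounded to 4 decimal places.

At z = 6.48 mm: the cube (footprint 28.5×18.5) is included at this height; the cube at (12.5, 9.5) is present — its section is the full 5.5×15.5 rectangle; the cube at (9.5, -2) (footprint 20×8.5) is included at this height; the cylinder at (6, 2.5) is not intersected at this z (z outside [16.5, 25]); Merging all regions: the regions partially overlap (shared area 173.00 mm²), so overlapping operands fuse into one piece — 1 connected region. The outline is a single polygon with 12 vertices. Extrusion per mm of travel: 0.8 × 0.24 / (π × 1.425²) = 0.030097. Accumulating E over each segment gives final E = 3.4009.

G0 X0.00 Y0.00 Z6.48
G1 X9.50 Y0.00 E0.2859
G1 X9.50 Y-2.00 E0.3461
G1 X29.50 Y-2.00 E0.9481
G1 X29.50 Y6.50 E1.2039
G1 X28.50 Y6.50 E1.2340
G1 X28.50 Y18.50 E1.5951
G1 X18.00 Y18.50 E1.9112
G1 X18.00 Y25.00 E2.1068
G1 X12.50 Y25.00 E2.2723
G1 X12.50 Y18.50 E2.4679
G1 X0.00 Y18.50 E2.8442
G1 X0.00 Y0.00 E3.4009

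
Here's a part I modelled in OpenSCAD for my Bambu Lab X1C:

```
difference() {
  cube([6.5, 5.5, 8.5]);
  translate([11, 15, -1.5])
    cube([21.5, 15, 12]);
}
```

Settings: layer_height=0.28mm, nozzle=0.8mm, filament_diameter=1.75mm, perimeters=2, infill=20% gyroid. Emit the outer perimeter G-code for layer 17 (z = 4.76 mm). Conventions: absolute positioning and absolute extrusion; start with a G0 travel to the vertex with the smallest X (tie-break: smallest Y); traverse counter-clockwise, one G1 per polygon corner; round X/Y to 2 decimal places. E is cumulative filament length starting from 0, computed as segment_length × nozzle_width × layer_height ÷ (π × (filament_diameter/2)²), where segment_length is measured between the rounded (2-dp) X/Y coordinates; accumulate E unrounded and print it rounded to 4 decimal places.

At z = 4.76 mm: the 6.5×5.5 cube contributes its full rectangle; the 21.5×15 cube at (11, 15) contributes its full rectangle; Subtracting the remaining from the first: starting from the 6.5×5.5 cube, the 21.5×15 cube at (11, 15) misses the remaining region (no effect) — 1 connected region. The outline is a single polygon with 4 vertices. Extrusion per mm of travel: 0.8 × 0.28 / (π × 0.875²) = 0.093128. Accumulating E over each segment gives final E = 2.2351.

G0 X0.00 Y0.00 Z4.76
G1 X6.50 Y0.00 E0.6053
G1 X6.50 Y5.50 E1.1175
G1 X0.00 Y5.50 E1.7229
G1 X0.00 Y0.00 E2.2351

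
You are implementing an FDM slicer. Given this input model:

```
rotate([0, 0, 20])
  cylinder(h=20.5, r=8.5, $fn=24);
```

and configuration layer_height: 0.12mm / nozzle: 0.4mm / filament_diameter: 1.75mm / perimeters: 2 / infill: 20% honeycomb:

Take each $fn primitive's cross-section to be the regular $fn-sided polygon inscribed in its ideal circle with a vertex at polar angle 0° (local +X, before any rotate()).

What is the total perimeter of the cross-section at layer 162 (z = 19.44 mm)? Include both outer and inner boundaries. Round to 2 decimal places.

At z = 19.44 mm: the cylinder: section is a regular 24-gon, circumradius r=8.5 (perimeter = 2·24·8.500·sin(180°/24) = 53.25 mm); (whole slice rotated 20° about Z — lengths, areas and connectivity unchanged). Overall, the cross-section is a single solid region. Total boundary length (outer) = 53.25 mm.

53.25 mm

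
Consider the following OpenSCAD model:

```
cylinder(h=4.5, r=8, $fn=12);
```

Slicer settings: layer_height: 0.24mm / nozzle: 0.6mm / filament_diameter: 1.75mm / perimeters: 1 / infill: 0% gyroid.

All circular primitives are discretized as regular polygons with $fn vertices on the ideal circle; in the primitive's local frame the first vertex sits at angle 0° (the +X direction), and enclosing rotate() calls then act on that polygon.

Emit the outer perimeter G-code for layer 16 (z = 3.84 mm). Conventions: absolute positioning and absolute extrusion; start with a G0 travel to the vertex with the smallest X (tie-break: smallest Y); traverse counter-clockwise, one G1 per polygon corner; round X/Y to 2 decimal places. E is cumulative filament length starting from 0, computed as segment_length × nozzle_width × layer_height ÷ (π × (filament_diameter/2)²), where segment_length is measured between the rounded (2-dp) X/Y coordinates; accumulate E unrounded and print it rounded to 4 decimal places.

G0 X-8.00 Y0.00 Z3.84
G1 X-6.93 Y-4.00 E0.2479
G1 X-4.00 Y-6.93 E0.4960
G1 X0.00 Y-8.00 E0.7439
G1 X4.00 Y-6.93 E0.9918
G1 X6.93 Y-4.00 E1.2398
G1 X8.00 Y0.00 E1.4877
G1 X6.93 Y4.00 E1.7356
G1 X4.00 Y6.93 E1.9837
G1 X0.00 Y8.00 E2.2316
G1 X-4.00 Y6.93 E2.4795
G1 X-6.93 Y4.00 E2.7275
G1 X-8.00 Y0.00 E2.9754

At z = 3.84 mm: the cylinder: section is a regular 12-gon, circumradius r=8. The outline is a single polygon with 12 vertices. Extrusion per mm of travel: 0.6 × 0.24 / (π × 0.875²) = 0.059868. Accumulating E over each segment gives final E = 2.9754.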